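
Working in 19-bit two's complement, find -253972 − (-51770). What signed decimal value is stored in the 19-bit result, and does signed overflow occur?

-253972 → 1000001111111101100
-51770 → 1110011010111000110
Subtract via negate-and-add: invert 1110011010111000110 + 1 = 0001100101000111010 (i.e. 51770).
  1000001111111101100
+ 0001100101000111010
= 1001110101000100110
Result 1001110101000100110: MSB = 1 → 322086 − 524288 = -202202.
Addends (after negating the subtrahend) have opposite signs, so signed overflow cannot occur.

-202202; no overflow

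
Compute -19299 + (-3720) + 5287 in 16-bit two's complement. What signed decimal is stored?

-17732

-19299 + (-3720) = -23019 (1010011000010101)
-23019 + 5287 = -17732 (1011101010111100)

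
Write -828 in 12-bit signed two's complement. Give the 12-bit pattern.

110011000100

|-828| = 828 = 001100111100 in 12 bits.
Invert the bits: 110011000011. Add 1: 110011000100.
Check: 110011000100 reads as 3268 − 4096 = -828.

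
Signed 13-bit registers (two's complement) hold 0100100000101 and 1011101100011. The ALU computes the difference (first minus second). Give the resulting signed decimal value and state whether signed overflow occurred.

-3678; overflow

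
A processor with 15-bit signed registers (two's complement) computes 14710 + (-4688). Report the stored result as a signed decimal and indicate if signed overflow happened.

10022; no overflow

14710 → 011100101110110
-4688 → 110110110110000
  011100101110110
+ 110110110110000
= 010011100100110  (discard carry-out 1)
Result 010011100100110: MSB = 0 → value 10022.
Addends have opposite signs, so signed overflow cannot occur.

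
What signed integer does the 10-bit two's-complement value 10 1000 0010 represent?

MSB is 1, so the value is negative.
Invert: 0101111101. Add 1: 0101111110 = 382. So the value is −382.

-382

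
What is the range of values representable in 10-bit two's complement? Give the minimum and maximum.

Minimum: −2^9 = -512.
Maximum: 2^9 − 1 = 511.

min = -512, max = 511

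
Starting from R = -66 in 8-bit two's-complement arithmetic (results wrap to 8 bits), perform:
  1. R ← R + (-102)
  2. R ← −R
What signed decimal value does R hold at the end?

Start: R = -66 = 10111110.
R = -66 + (-102) = -168; wraps to 88 = 01011000
R = −(88) = -88 = 10101000

-88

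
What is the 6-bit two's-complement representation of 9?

9 is non-negative, so write it directly in 6 bits: 001001.

001001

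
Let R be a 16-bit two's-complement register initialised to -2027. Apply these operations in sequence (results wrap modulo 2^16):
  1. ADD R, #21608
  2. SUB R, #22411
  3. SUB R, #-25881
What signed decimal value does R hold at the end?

23051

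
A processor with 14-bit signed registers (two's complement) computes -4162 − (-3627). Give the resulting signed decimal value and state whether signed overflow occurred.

-4162 → 10111110111110
-3627 → 11000111010101
Subtract via negate-and-add: invert 11000111010101 + 1 = 00111000101011 (i.e. 3627).
  10111110111110
+ 00111000101011
= 11110111101001
Result 11110111101001: MSB = 1 → 15849 − 16384 = -535.
Addends (after negating the subtrahend) have opposite signs, so signed overflow cannot occur.

-535; no overflow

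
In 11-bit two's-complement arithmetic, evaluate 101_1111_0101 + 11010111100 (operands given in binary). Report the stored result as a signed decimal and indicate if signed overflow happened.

101_1111_0101 → 10111110101 = -523 (signed)
11010111100 = -324 (signed)
  10111110101
+ 11010111100
= 10010110001  (discard carry-out 1)
Result 10010110001: MSB = 1 → 1201 − 2048 = -847.
Both addends are negative and so is the stored result: no signed overflow.

-847; no overflow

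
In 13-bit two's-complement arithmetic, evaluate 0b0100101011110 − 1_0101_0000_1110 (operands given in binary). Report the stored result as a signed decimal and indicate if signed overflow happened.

-2992; overflow

0b0100101011110 → 0100101011110 = 2398 (signed)
1_0101_0000_1110 → 1010100001110 = -2802 (signed)
Subtract via negate-and-add: invert 1010100001110 + 1 = 0101011110010 (i.e. 2802).
  0100101011110
+ 0101011110010
= 1010001010000
Result 1010001010000: MSB = 1 → 5200 − 8192 = -2992.
Both addends (after negating the subtrahend) are non-negative but the stored result is negative: signed overflow. The true value 2398 − (-2802) = 5200 lies outside [-4096, 4095].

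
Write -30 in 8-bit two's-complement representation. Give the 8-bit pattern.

11100010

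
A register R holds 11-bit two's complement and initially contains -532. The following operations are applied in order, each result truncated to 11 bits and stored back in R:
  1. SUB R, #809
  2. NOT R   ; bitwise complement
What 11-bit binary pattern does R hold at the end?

10100111100

Start: R = -532 = 10111101100.
R = -532 − 809 = -1341; wraps to 707 = 01011000011
R = NOT 01011000011 = 10100111100 = -708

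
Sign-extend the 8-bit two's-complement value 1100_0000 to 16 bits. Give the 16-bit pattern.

MSB of 11000000 is 1; replicate it into the new high bits.
11111111|11000000 → 1111111111000000 (still -64).

1111111111000000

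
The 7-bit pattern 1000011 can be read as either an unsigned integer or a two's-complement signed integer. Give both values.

unsigned = 67, signed = -61

Unsigned: 1000011 = 67.
Signed: MSB=1 → 67 − 128 = -61.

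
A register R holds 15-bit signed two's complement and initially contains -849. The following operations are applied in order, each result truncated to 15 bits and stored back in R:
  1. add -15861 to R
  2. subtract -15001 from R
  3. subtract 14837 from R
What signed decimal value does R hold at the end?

16222

Start: R = -849 = 111110010101111.
R = -849 + (-15861) = -16710; wraps to 16058 = 011111010111010
R = 16058 − (-15001) = 31059; wraps to -1709 = 111100101010011
R = -1709 − 14837 = -16546; wraps to 16222 = 011111101011110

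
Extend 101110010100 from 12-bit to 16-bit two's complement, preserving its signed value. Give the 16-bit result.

MSB of 101110010100 is 1; replicate it into the new high bits.
1111|101110010100 → 1111101110010100 (still -1132).

1111101110010100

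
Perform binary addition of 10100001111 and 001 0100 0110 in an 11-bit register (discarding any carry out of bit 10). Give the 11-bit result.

11001010101

  10100001111
+ 00101000110
= 11001010101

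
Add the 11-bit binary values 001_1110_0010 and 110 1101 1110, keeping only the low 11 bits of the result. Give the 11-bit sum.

00011000000

  00111100010
+ 11011011110
= 00011000000  (discard carry-out 1)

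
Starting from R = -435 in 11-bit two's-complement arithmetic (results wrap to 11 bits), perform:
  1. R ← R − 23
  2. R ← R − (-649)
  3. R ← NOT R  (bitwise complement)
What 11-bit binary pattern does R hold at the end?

11101000000

Start: R = -435 = 11001001101.
R = -435 − 23 = -458 = 11000110110
R = -458 − (-649) = 191 = 00010111111
R = NOT 00010111111 = 11101000000 = -192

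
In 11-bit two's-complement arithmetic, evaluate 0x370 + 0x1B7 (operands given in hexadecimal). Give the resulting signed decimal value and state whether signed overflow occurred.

0x370 = 01101110000 = 880 (signed)
0x1B7 = 00110110111 = 439 (signed)
  01101110000
+ 00110110111
= 10100100111
Result 10100100111: MSB = 1 → 1319 − 2048 = -729.
Both addends are non-negative but the stored result is negative: signed overflow. The true value 880 + 439 = 1319 lies outside [-1024, 1023].

-729; overflow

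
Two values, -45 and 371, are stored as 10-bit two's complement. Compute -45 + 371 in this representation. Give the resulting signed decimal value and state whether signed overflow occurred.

326; no overflow

-45 → 1111010011
371 → 0101110011
  1111010011
+ 0101110011
= 0101000110  (discard carry-out 1)
Result 0101000110: MSB = 0 → value 326.
Addends have opposite signs, so signed overflow cannot occur.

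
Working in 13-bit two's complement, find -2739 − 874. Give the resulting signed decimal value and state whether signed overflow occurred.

-3613; no overflow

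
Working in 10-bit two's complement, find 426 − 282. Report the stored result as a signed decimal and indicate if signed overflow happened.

426 → 0110101010
282 → 0100011010
Subtract via negate-and-add: invert 0100011010 + 1 = 1011100110 (i.e. -282).
  0110101010
+ 1011100110
= 0010010000  (discard carry-out 1)
Result 0010010000: MSB = 0 → value 144.
Addends (after negating the subtrahend) have opposite signs, so signed overflow cannot occur.

144; no overflow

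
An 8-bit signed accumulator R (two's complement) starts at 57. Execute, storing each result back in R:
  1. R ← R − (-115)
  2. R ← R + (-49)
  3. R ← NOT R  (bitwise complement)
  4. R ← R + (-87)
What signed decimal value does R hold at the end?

Start: R = 57 = 00111001.
R = 57 − (-115) = 172; wraps to -84 = 10101100
R = -84 + (-49) = -133; wraps to 123 = 01111011
R = NOT 01111011 = 10000100 = -124
R = -124 + (-87) = -211; wraps to 45 = 00101101

45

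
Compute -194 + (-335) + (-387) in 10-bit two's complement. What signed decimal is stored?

108

-194 + (-335) = -529 → wraps to 495 (0111101111)
495 + (-387) = 108 (0001101100)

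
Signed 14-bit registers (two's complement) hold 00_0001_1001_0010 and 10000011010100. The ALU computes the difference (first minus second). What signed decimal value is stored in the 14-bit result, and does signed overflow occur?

-8002; overflow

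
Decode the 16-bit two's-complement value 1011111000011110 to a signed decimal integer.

-16866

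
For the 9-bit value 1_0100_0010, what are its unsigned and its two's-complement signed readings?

unsigned = 322, signed = -190

Unsigned: 101000010 = 322.
Signed: MSB=1 → 322 − 512 = -190.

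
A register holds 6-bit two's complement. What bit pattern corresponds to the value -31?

100001

|-31| = 31 = 011111 in 6 bits.
Invert the bits: 100000. Add 1: 100001.
Check: 100001 reads as 33 − 64 = -31.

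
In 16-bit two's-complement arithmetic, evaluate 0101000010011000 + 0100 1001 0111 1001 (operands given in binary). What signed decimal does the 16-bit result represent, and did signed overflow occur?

-26095; overflow

0101000010011000 = 20632 (signed)
0100 1001 0111 1001 → 0100100101111001 = 18809 (signed)
  0101000010011000
+ 0100100101111001
= 1001101000010001
Result 1001101000010001: MSB = 1 → 39441 − 65536 = -26095.
Both addends are non-negative but the stored result is negative: signed overflow. The true value 20632 + 18809 = 39441 lies outside [-32768, 32767].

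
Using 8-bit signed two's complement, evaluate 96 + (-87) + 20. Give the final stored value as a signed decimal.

96 + (-87) = 9 (00001001)
9 + 20 = 29 (00011101)

29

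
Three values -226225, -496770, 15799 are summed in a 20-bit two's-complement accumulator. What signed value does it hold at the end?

341380

-226225 + (-496770) = -722995 → wraps to 325581 (01001111011111001101)
325581 + 15799 = 341380 (01010011010110000100)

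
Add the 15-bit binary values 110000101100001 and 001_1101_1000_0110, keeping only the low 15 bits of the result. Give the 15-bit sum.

111111011100111

  110000101100001
+ 001110110000110
= 111111011100111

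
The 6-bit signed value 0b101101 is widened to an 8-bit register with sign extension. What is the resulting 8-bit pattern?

11101101

MSB of 101101 is 1; replicate it into the new high bits.
11|101101 → 11101101 (still -19).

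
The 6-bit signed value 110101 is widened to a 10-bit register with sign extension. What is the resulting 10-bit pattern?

MSB of 110101 is 1; replicate it into the new high bits.
1111|110101 → 1111110101 (still -11).

1111110101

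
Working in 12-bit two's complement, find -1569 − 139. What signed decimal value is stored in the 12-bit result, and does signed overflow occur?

-1708; no overflow

-1569 → 100111011111
139 → 000010001011
Subtract via negate-and-add: invert 000010001011 + 1 = 111101110101 (i.e. -139).
  100111011111
+ 111101110101
= 100101010100  (discard carry-out 1)
Result 100101010100: MSB = 1 → 2388 − 4096 = -1708.
Both addends (after negating the subtrahend) are negative and so is the stored result: no signed overflow.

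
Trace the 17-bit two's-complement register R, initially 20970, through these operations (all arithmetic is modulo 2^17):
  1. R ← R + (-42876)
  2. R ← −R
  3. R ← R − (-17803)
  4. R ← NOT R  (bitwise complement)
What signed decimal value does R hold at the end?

Start: R = 20970 = 00101000111101010.
R = 20970 + (-42876) = -21906 = 11010101001101110
R = −(-21906) = 21906 = 00101010110010010
R = 21906 − (-17803) = 39709 = 01001101100011101
R = NOT 01001101100011101 = 10110010011100010 = -39710

-39710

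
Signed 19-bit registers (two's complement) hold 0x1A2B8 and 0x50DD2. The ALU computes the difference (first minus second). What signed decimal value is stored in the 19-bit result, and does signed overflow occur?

-224026; overflow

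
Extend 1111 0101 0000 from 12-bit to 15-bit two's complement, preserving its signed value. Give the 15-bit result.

MSB of 111101010000 is 1; replicate it into the new high bits.
111|111101010000 → 111111101010000 (still -176).

111111101010000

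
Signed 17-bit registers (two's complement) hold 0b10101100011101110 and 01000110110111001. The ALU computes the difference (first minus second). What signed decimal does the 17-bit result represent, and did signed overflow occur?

52021; overflow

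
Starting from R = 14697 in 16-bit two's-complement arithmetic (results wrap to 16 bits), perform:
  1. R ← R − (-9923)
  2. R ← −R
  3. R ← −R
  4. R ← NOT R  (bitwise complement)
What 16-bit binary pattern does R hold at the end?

1001111111010011

Start: R = 14697 = 0011100101101001.
R = 14697 − (-9923) = 24620 = 0110000000101100
R = −(24620) = -24620 = 1001111111010100
R = −(-24620) = 24620 = 0110000000101100
R = NOT 0110000000101100 = 1001111111010011 = -24621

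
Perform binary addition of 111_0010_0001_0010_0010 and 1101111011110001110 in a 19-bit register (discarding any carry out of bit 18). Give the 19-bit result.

1100001100010110000

  1110010000100100010
+ 1101111011110001110
= 1100001100010110000  (discard carry-out 1)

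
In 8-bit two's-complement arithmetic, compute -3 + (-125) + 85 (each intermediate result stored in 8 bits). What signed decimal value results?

-43

-3 + (-125) = -128 (10000000)
-128 + 85 = -43 (11010101)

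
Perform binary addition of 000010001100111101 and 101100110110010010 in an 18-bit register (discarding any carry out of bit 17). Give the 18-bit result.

  000010001100111101
+ 101100110110010010
= 101111000011001111

101111000011001111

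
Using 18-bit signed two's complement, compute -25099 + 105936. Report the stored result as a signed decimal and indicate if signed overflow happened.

80837; no overflow

-25099 → 111001110111110101
105936 → 011001110111010000
  111001110111110101
+ 011001110111010000
= 010011101111000101  (discard carry-out 1)
Result 010011101111000101: MSB = 0 → value 80837.
Addends have opposite signs, so signed overflow cannot occur.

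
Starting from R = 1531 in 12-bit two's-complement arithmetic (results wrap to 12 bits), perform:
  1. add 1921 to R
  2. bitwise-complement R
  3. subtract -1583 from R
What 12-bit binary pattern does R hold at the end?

Start: R = 1531 = 010111111011.
R = 1531 + 1921 = 3452; wraps to -644 = 110101111100
R = NOT 110101111100 = 001010000011 = 643
R = 643 − (-1583) = 2226; wraps to -1870 = 100010110010

100010110010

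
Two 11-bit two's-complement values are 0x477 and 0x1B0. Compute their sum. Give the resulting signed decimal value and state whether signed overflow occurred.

-473; no overflow

0x477 = 10001110111 = -905 (signed)
0x1B0 = 00110110000 = 432 (signed)
  10001110111
+ 00110110000
= 11000100111
Result 11000100111: MSB = 1 → 1575 − 2048 = -473.
Addends have opposite signs, so signed overflow cannot occur.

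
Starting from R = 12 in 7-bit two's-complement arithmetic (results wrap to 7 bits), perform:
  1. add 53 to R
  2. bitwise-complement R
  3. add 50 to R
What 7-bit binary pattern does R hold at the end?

Start: R = 12 = 0001100.
R = 12 + 53 = 65; wraps to -63 = 1000001
R = NOT 1000001 = 0111110 = 62
R = 62 + 50 = 112; wraps to -16 = 1110000

1110000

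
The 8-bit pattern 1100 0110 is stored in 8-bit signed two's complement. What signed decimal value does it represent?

-58

MSB is 1, so the value is negative.
Unsigned reading: 198. Subtract 2^8 = 256: 198 − 256 = -58.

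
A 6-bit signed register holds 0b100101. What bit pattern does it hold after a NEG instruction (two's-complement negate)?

Invert: 011010. Add 1: 011011.
Check: 100101 = -27, 011011 = 27.

011011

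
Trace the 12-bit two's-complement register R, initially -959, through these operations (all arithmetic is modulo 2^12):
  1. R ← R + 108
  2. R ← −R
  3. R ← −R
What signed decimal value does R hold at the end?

Start: R = -959 = 110001000001.
R = -959 + 108 = -851 = 110010101101
R = −(-851) = 851 = 001101010011
R = −(851) = -851 = 110010101101

-851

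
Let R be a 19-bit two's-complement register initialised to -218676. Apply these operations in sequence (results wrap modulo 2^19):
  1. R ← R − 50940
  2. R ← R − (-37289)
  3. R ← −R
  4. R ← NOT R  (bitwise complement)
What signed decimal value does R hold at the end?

Start: R = -218676 = 1001010100111001100.
R = -218676 − 50940 = -269616; wraps to 254672 = 0111110001011010000
R = 254672 − (-37289) = 291961; wraps to -232327 = 1000111010001111001
R = −(-232327) = 232327 = 0111000101110000111
R = NOT 0111000101110000111 = 1000111010001111000 = -232328

-232328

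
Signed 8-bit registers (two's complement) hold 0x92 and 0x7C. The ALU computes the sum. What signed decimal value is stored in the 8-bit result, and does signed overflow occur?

0x92 = 10010010 = -110 (signed)
0x7C = 01111100 = 124 (signed)
  10010010
+ 01111100
= 00001110  (discard carry-out 1)
Result 00001110: MSB = 0 → value 14.
Addends have opposite signs, so signed overflow cannot occur.

14; no overflow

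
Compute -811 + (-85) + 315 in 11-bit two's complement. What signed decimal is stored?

-811 + (-85) = -896 (10010000000)
-896 + 315 = -581 (10110111011)

-581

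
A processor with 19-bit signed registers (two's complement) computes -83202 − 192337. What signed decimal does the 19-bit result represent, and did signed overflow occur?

-83202 → 1101011101011111110
192337 → 0101110111101010001
Subtract via negate-and-add: invert 0101110111101010001 + 1 = 1010001000010101111 (i.e. -192337).
  1101011101011111110
+ 1010001000010101111
= 0111100101110101101  (discard carry-out 1)
Result 0111100101110101101: MSB = 0 → value 248749.
Both addends (after negating the subtrahend) are negative but the stored result is non-negative: signed overflow. The true value -83202 − 192337 = -275539 lies outside [-262144, 262143].

248749; overflow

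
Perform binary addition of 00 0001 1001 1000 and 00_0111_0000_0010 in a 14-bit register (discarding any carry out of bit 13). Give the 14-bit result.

  00000110011000
+ 00011100000010
= 00100010011010

00100010011010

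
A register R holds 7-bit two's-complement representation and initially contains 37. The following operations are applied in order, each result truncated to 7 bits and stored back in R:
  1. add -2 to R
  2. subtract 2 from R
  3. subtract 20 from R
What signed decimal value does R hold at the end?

Start: R = 37 = 0100101.
R = 37 + (-2) = 35 = 0100011
R = 35 − 2 = 33 = 0100001
R = 33 − 20 = 13 = 0001101

13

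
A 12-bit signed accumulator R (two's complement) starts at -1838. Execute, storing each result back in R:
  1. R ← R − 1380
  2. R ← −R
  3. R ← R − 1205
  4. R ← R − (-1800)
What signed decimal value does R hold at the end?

-283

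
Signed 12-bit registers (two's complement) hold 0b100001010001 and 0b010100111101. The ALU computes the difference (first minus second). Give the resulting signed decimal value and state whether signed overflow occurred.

788; overflow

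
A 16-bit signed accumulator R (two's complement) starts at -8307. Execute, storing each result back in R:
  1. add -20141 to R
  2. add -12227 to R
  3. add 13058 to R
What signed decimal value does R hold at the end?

-27617

Start: R = -8307 = 1101111110001101.
R = -8307 + (-20141) = -28448 = 1001000011100000
R = -28448 + (-12227) = -40675; wraps to 24861 = 0110000100011101
R = 24861 + 13058 = 37919; wraps to -27617 = 1001010000011111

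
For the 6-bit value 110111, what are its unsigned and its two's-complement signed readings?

unsigned = 55, signed = -9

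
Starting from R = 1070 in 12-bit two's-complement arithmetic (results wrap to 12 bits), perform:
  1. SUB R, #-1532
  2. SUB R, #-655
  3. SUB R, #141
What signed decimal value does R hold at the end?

-980

Start: R = 1070 = 010000101110.
R = 1070 − (-1532) = 2602; wraps to -1494 = 101000101010
R = -1494 − (-655) = -839 = 110010111001
R = -839 − 141 = -980 = 110000101100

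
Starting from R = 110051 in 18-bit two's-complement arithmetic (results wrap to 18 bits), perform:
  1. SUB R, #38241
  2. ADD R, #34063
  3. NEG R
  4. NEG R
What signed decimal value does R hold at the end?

105873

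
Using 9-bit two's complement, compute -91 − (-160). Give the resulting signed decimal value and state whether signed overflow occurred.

-91 → 110100101
-160 → 101100000
Subtract via negate-and-add: invert 101100000 + 1 = 010100000 (i.e. 160).
  110100101
+ 010100000
= 001000101  (discard carry-out 1)
Result 001000101: MSB = 0 → value 69.
Addends (after negating the subtrahend) have opposite signs, so signed overflow cannot occur.

69; no overflow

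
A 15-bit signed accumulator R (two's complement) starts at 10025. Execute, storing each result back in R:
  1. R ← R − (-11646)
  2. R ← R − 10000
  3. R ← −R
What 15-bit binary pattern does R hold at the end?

101001001101001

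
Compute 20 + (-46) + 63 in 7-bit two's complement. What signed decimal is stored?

37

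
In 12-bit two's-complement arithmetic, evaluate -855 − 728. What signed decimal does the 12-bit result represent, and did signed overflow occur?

-855 → 110010101001
728 → 001011011000
Subtract via negate-and-add: invert 001011011000 + 1 = 110100101000 (i.e. -728).
  110010101001
+ 110100101000
= 100111010001  (discard carry-out 1)
Result 100111010001: MSB = 1 → 2513 − 4096 = -1583.
Both addends (after negating the subtrahend) are negative and so is the stored result: no signed overflow.

-1583; no overflow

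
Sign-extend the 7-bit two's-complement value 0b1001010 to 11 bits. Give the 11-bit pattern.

11111001010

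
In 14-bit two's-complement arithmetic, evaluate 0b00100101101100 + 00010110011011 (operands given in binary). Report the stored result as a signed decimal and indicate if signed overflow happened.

0b00100101101100 → 00100101101100 = 2412 (signed)
00010110011011 = 1435 (signed)
  00100101101100
+ 00010110011011
= 00111100000111
Result 00111100000111: MSB = 0 → value 3847.
Both addends are non-negative and so is the stored result: no signed overflow.

3847; no overflow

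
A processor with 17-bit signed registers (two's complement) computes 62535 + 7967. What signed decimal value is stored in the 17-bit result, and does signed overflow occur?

62535 → 01111010001000111
7967 → 00001111100011111
  01111010001000111
+ 00001111100011111
= 10001001101100110
Result 10001001101100110: MSB = 1 → 70502 − 131072 = -60570.
Both addends are non-negative but the stored result is negative: signed overflow. The true value 62535 + 7967 = 70502 lies outside [-65536, 65535].

-60570; overflow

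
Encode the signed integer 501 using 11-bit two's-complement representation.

00111110101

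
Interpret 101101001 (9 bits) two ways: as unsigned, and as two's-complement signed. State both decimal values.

unsigned = 361, signed = -151

Unsigned: 101101001 = 361.
Signed: MSB=1 → 361 − 512 = -151.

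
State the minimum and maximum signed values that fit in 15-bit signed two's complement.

min = -16384, max = 16383

Minimum: −2^14 = -16384.
Maximum: 2^14 − 1 = 16383.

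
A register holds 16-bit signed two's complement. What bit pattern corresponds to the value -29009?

1000111010101111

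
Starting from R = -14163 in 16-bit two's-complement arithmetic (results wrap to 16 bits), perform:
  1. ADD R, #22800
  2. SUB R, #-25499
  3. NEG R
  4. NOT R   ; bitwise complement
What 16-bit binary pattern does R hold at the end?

1000010101010111

Start: R = -14163 = 1100100010101101.
R = -14163 + 22800 = 8637 = 0010000110111101
R = 8637 − (-25499) = 34136; wraps to -31400 = 1000010101011000
R = −(-31400) = 31400 = 0111101010101000
R = NOT 0111101010101000 = 1000010101010111 = -31401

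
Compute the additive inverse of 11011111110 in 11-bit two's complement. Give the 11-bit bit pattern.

Invert: 00100000001. Add 1: 00100000010.
Check: 11011111110 = -258, 00100000010 = 258.

00100000010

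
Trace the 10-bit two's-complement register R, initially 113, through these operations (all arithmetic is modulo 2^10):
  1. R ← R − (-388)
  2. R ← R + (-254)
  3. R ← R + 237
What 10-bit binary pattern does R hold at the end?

Start: R = 113 = 0001110001.
R = 113 − (-388) = 501 = 0111110101
R = 501 + (-254) = 247 = 0011110111
R = 247 + 237 = 484 = 0111100100

0111100100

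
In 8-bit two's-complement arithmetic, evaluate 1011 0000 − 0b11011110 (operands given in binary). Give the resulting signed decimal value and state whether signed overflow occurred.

1011 0000 → 10110000 = -80 (signed)
0b11011110 → 11011110 = -34 (signed)
Subtract via negate-and-add: invert 11011110 + 1 = 00100010 (i.e. 34).
  10110000
+ 00100010
= 11010010
Result 11010010: MSB = 1 → 210 − 256 = -46.
Addends (after negating the subtrahend) have opposite signs, so signed overflow cannot occur.

-46; no overflow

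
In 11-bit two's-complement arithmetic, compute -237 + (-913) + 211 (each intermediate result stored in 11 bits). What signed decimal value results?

-939

-237 + (-913) = -1150 → wraps to 898 (01110000010)
898 + 211 = 1109 → wraps to -939 (10001010101)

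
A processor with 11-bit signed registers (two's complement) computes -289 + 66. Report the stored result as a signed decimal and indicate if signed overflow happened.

-289 → 11011011111
66 → 00001000010
  11011011111
+ 00001000010
= 11100100001
Result 11100100001: MSB = 1 → 1825 − 2048 = -223.
Addends have opposite signs, so signed overflow cannot occur.

-223; no overflow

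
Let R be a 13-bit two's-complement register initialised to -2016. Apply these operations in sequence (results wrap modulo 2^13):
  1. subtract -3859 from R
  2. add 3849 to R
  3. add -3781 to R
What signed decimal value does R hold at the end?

Start: R = -2016 = 1100000100000.
R = -2016 − (-3859) = 1843 = 0011100110011
R = 1843 + 3849 = 5692; wraps to -2500 = 1011000111100
R = -2500 + (-3781) = -6281; wraps to 1911 = 0011101110111

1911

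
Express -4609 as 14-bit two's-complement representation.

10110111111111

|-4609| = 4609 = 01001000000001 in 14 bits.
Invert the bits: 10110111111110. Add 1: 10110111111111.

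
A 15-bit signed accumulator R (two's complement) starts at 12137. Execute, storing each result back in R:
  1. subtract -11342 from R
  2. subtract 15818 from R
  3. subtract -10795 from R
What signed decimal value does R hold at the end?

Start: R = 12137 = 010111101101001.
R = 12137 − (-11342) = 23479; wraps to -9289 = 101101110110111
R = -9289 − 15818 = -25107; wraps to 7661 = 001110111101101
R = 7661 − (-10795) = 18456; wraps to -14312 = 100100000011000

-14312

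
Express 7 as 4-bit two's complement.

7 is non-negative, so write it directly in 4 bits: 0111.

0111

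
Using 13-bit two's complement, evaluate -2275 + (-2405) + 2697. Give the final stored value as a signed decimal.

-2275 + (-2405) = -4680 → wraps to 3512 (0110110111000)
3512 + 2697 = 6209 → wraps to -1983 (1100001000001)

-1983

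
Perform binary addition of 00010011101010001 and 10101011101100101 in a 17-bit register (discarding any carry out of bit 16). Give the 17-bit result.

10111111010110110

  00010011101010001
+ 10101011101100101
= 10111111010110110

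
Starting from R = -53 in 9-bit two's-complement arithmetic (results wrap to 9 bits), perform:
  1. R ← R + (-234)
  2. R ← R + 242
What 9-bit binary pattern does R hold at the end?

111010011

Start: R = -53 = 111001011.
R = -53 + (-234) = -287; wraps to 225 = 011100001
R = 225 + 242 = 467; wraps to -45 = 111010011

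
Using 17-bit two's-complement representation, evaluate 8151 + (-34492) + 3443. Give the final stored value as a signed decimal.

-22898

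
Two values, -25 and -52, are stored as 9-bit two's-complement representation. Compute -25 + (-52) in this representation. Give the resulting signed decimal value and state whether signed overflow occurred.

-25 → 111100111
-52 → 111001100
  111100111
+ 111001100
= 110110011  (discard carry-out 1)
Result 110110011: MSB = 1 → 435 − 512 = -77.
Both addends are negative and so is the stored result: no signed overflow.

-77; no overflow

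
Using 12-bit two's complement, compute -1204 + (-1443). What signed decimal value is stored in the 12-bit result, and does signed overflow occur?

1449; overflow

-1204 → 101101001100
-1443 → 101001011101
  101101001100
+ 101001011101
= 010110101001  (discard carry-out 1)
Result 010110101001: MSB = 0 → value 1449.
Both addends are negative but the stored result is non-negative: signed overflow. The true value -1204 + (-1443) = -2647 lies outside [-2048, 2047].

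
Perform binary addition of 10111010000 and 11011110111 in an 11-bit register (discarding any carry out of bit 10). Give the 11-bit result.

  10111010000
+ 11011110111
= 10011000111  (discard carry-out 1)

10011000111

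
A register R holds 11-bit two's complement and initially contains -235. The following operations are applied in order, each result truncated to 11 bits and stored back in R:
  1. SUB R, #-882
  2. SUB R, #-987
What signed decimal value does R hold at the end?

Start: R = -235 = 11100010101.
R = -235 − (-882) = 647 = 01010000111
R = 647 − (-987) = 1634; wraps to -414 = 11001100010

-414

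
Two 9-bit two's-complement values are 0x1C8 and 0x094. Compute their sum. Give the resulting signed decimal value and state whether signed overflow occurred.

0x1C8 = 111001000 = -56 (signed)
0x094 = 010010100 = 148 (signed)
  111001000
+ 010010100
= 001011100  (discard carry-out 1)
Result 001011100: MSB = 0 → value 92.
Addends have opposite signs, so signed overflow cannot occur.

92; no overflow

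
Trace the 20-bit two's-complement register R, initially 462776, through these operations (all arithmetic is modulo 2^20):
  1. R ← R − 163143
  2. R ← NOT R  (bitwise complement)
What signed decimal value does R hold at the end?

Start: R = 462776 = 01110000111110111000.
R = 462776 − 163143 = 299633 = 01001001001001110001
R = NOT 01001001001001110001 = 10110110110110001110 = -299634

-299634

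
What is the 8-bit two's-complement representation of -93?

10100011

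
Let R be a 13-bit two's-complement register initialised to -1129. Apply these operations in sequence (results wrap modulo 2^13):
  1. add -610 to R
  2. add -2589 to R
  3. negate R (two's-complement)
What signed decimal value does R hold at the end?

Start: R = -1129 = 1101110010111.
R = -1129 + (-610) = -1739 = 1100100110101
R = -1739 + (-2589) = -4328; wraps to 3864 = 0111100011000
R = −(3864) = -3864 = 1000011101000

-3864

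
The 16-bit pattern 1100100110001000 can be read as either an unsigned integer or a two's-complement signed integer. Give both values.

Unsigned: 1100100110001000 = 51592.
Signed: MSB=1 → 51592 − 65536 = -13944.

unsigned = 51592, signed = -13944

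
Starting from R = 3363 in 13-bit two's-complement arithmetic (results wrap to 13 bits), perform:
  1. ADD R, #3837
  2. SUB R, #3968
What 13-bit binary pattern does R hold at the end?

Start: R = 3363 = 0110100100011.
R = 3363 + 3837 = 7200; wraps to -992 = 1110000100000
R = -992 − 3968 = -4960; wraps to 3232 = 0110010100000

0110010100000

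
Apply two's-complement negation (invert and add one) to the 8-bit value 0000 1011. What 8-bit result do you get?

Invert: 11110100. Add 1: 11110101.
Check: 00001011 = 11, 11110101 = -11.

11110101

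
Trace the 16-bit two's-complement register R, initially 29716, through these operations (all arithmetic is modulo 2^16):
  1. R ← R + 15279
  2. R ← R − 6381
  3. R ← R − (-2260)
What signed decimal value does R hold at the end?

Start: R = 29716 = 0111010000010100.
R = 29716 + 15279 = 44995; wraps to -20541 = 1010111111000011
R = -20541 − 6381 = -26922 = 1001011011010110
R = -26922 − (-2260) = -24662 = 1001111110101010

-24662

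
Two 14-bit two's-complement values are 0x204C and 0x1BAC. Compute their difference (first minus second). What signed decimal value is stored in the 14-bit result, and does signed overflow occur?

0x204C = 10000001001100 = -8116 (signed)
0x1BAC = 01101110101100 = 7084 (signed)
Subtract via negate-and-add: invert 01101110101100 + 1 = 10010001010100 (i.e. -7084).
  10000001001100
+ 10010001010100
= 00010010100000  (discard carry-out 1)
Result 00010010100000: MSB = 0 → value 1184.
Both addends (after negating the subtrahend) are negative but the stored result is non-negative: signed overflow. The true value -8116 − 7084 = -15200 lies outside [-8192, 8191].

1184; overflow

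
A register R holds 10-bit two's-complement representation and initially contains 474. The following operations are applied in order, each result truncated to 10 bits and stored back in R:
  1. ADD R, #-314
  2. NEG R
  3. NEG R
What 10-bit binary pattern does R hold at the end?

Start: R = 474 = 0111011010.
R = 474 + (-314) = 160 = 0010100000
R = −(160) = -160 = 1101100000
R = −(-160) = 160 = 0010100000

0010100000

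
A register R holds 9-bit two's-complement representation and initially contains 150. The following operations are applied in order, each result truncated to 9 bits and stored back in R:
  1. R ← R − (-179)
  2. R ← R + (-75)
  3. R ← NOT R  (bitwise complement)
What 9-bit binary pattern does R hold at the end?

100000001

Start: R = 150 = 010010110.
R = 150 − (-179) = 329; wraps to -183 = 101001001
R = -183 + (-75) = -258; wraps to 254 = 011111110
R = NOT 011111110 = 100000001 = -255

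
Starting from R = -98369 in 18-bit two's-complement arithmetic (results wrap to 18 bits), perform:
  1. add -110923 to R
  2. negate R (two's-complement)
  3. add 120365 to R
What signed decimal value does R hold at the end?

67513

Start: R = -98369 = 100111111110111111.
R = -98369 + (-110923) = -209292; wraps to 52852 = 001100111001110100
R = −(52852) = -52852 = 110011000110001100
R = -52852 + 120365 = 67513 = 010000011110111001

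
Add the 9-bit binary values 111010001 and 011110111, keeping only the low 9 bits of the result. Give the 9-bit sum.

011001000

  111010001
+ 011110111
= 011001000  (discard carry-out 1)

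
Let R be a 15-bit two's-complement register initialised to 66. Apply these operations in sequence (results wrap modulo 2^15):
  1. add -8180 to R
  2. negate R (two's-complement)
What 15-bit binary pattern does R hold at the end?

Start: R = 66 = 000000001000010.
R = 66 + (-8180) = -8114 = 110000001001110
R = −(-8114) = 8114 = 001111110110010

001111110110010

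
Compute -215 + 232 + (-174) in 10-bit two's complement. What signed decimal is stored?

-215 + 232 = 17 (0000010001)
17 + (-174) = -157 (1101100011)

-157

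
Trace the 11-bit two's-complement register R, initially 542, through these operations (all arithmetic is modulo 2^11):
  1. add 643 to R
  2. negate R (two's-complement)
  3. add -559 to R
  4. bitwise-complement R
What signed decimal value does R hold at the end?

-305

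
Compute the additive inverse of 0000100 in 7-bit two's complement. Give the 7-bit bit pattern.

1111100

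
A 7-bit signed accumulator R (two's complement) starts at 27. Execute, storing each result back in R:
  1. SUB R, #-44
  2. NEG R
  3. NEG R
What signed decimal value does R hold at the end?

Start: R = 27 = 0011011.
R = 27 − (-44) = 71; wraps to -57 = 1000111
R = −(-57) = 57 = 0111001
R = −(57) = -57 = 1000111

-57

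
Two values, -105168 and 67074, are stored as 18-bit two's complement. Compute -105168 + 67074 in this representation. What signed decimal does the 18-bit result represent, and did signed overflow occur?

-38094; no overflow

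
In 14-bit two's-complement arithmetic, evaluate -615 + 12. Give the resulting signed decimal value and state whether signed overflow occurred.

-603; no overflow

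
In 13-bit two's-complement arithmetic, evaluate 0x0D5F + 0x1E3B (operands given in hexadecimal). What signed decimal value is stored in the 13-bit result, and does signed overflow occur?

2970; no overflow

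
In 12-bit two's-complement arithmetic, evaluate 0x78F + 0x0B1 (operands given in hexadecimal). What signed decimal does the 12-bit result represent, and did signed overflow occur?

-1984; overflow

0x78F = 011110001111 = 1935 (signed)
0x0B1 = 000010110001 = 177 (signed)
  011110001111
+ 000010110001
= 100001000000
Result 100001000000: MSB = 1 → 2112 − 4096 = -1984.
Both addends are non-negative but the stored result is negative: signed overflow. The true value 1935 + 177 = 2112 lies outside [-2048, 2047].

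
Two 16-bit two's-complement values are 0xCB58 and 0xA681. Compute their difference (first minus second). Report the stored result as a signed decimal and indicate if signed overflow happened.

0xCB58 = 1100101101011000 = -13480 (signed)
0xA681 = 1010011010000001 = -22911 (signed)
Subtract via negate-and-add: invert 1010011010000001 + 1 = 0101100101111111 (i.e. 22911).
  1100101101011000
+ 0101100101111111
= 0010010011010111  (discard carry-out 1)
Result 0010010011010111: MSB = 0 → value 9431.
Addends (after negating the subtrahend) have opposite signs, so signed overflow cannot occur.

9431; no overflow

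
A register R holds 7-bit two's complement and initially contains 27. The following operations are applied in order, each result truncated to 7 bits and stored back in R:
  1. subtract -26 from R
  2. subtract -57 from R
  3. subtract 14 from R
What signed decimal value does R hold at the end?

-32

Start: R = 27 = 0011011.
R = 27 − (-26) = 53 = 0110101
R = 53 − (-57) = 110; wraps to -18 = 1101110
R = -18 − 14 = -32 = 1100000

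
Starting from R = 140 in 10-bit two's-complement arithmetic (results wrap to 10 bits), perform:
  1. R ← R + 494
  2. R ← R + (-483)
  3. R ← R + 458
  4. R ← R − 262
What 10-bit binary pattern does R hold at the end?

0101011011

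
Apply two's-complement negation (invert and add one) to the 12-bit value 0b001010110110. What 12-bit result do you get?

110101001010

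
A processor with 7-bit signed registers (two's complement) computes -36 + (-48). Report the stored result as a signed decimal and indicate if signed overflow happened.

44; overflow

-36 → 1011100
-48 → 1010000
  1011100
+ 1010000
= 0101100  (discard carry-out 1)
Result 0101100: MSB = 0 → value 44.
Both addends are negative but the stored result is non-negative: signed overflow. The true value -36 + (-48) = -84 lies outside [-64, 63].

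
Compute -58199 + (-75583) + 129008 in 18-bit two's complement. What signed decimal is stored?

-4774

-58199 + (-75583) = -133782 → wraps to 128362 (011111010101101010)
128362 + 129008 = 257370 → wraps to -4774 (111110110101011010)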